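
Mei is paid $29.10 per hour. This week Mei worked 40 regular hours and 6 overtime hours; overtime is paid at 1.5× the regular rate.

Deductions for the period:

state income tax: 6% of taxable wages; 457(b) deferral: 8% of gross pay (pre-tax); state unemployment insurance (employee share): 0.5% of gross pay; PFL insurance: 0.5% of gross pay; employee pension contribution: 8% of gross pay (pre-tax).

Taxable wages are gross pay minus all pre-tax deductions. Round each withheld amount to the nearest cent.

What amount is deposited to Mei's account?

$1,111.63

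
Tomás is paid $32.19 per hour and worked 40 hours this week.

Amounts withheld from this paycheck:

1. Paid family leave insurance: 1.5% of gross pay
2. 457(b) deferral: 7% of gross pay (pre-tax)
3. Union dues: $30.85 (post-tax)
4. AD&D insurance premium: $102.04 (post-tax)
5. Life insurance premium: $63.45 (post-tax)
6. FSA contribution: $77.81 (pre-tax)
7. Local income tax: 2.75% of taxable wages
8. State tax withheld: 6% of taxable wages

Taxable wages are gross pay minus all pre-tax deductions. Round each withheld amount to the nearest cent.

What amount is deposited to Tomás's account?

$806.04

Gross pay: 40 × $32.19 = $1287.60
457(b) deferral: $1287.60 × 0.07 = $90.13
FSA contribution: $77.81
Pre-tax total = $90.13 + $77.81 = $167.94
Taxable wages = $1287.60 − $167.94 = $1119.66
Local income tax: $1119.66 × 0.0275 = $30.79
State tax withheld: $1119.66 × 0.06 = $67.18
Paid family leave insurance: $1287.60 × 0.015 = $19.31
AD&D insurance premium: $102.04
Union dues: $30.85
Life insurance premium: $63.45
Total deductions = $90.13 + $77.81 + $30.79 + $67.18 + $19.31 + $102.04 + $30.85 + $63.45 = $481.56
Net pay = $1287.60 − $481.56 = $806.04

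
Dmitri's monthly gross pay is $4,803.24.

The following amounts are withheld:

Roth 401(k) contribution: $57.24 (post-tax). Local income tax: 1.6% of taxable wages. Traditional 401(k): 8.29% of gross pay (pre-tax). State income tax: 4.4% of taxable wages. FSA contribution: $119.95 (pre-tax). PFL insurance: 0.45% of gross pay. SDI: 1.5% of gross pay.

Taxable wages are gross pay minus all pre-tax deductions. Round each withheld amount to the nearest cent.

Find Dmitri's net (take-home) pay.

$3,877.10

Traditional 401(k): $4,803.24 × 0.0829 = $398.19
FSA contribution: $119.95
Pre-tax total = $398.19 + $119.95 = $518.14
Taxable wages = $4,803.24 − $518.14 = $4,285.10
Local income tax: $4,285.10 × 0.016 = $68.56
State income tax: $4,285.10 × 0.044 = $188.54
SDI: $4,803.24 × 0.015 = $72.05
PFL insurance: $4,803.24 × 0.0045 = $21.61
Roth 401(k) contribution: $57.24
Total deductions = $398.19 + $119.95 + $68.56 + $188.54 + $72.05 + $21.61 + $57.24 = $926.14
Net pay = $4,803.24 − $926.14 = $3,877.10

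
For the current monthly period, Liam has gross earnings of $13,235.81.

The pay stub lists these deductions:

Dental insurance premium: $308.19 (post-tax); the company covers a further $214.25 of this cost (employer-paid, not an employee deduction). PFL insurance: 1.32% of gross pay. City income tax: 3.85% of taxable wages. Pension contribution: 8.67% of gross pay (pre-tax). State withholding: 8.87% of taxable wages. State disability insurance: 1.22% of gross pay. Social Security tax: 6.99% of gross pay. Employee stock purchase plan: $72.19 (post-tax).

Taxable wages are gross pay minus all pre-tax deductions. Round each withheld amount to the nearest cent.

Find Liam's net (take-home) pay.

$8,908.89

Pension contribution: $13,235.81 × 0.0867 = $1,147.54
Taxable wages = $13,235.81 − $1,147.54 = $12,088.27
State withholding: $12,088.27 × 0.0887 = $1,072.23
City income tax: $12,088.27 × 0.0385 = $465.40
State disability insurance: $13,235.81 × 0.0122 = $161.48
Social Security tax: $13,235.81 × 0.0699 = $925.18
PFL insurance: $13,235.81 × 0.0132 = $174.71
Dental insurance premium: $308.19
Employee stock purchase plan: $72.19
(Employer's $214.25 toward dental insurance premium is not withheld from the employee.)
Total deductions = $1,147.54 + $1,072.23 + $465.40 + $161.48 + $925.18 + $174.71 + $308.19 + $72.19 = $4,326.92
Net pay = $13,235.81 − $4,326.92 = $8,908.89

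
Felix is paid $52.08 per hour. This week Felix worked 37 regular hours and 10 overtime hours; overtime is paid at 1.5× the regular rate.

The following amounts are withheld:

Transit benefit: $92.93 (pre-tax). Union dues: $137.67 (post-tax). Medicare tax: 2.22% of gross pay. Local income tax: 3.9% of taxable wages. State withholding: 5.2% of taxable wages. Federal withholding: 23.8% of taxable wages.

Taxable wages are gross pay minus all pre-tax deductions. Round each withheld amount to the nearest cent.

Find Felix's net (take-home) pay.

Regular pay: 37 × $52.08 = $1926.96
Overtime pay: 10 × $52.08 × 1.5 = $781.20
Gross pay = $1926.96 + $781.20 = $2708.16
Transit benefit: $92.93
Taxable wages = $2708.16 − $92.93 = $2615.23
State withholding: $2615.23 × 0.052 = $135.99
Local income tax: $2615.23 × 0.039 = $101.99
Federal withholding: $2615.23 × 0.238 = $622.42
Medicare tax: $2708.16 × 0.0222 = $60.12
Union dues: $137.67
Total deductions = $92.93 + $135.99 + $101.99 + $622.42 + $60.12 + $137.67 = $1151.12
Net pay = $2708.16 − $1151.12 = $1557.04

$1557.04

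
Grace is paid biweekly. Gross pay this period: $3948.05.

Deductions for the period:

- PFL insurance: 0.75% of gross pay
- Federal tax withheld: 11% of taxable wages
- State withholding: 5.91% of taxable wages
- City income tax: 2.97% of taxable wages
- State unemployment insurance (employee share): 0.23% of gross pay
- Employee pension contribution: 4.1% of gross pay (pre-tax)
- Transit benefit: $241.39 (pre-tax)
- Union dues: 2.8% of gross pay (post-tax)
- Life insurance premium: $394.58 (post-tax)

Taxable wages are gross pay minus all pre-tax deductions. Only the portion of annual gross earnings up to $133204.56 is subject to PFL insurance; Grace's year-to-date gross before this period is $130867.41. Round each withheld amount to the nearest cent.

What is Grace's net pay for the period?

Transit benefit: $241.39
Employee pension contribution: $3948.05 × 0.041 = $161.87
Pre-tax total = $241.39 + $161.87 = $403.26
Taxable wages = $3948.05 − $403.26 = $3544.79
City income tax: $3544.79 × 0.0297 = $105.28
Federal tax withheld: $3544.79 × 0.11 = $389.93
State withholding: $3544.79 × 0.0591 = $209.50
State unemployment insurance (employee share): $3948.05 × 0.0023 = $9.08
PFL insurance: only $133204.56 − $130867.41 = $2337.15 of this check is subject → $2337.15 × 0.0075 = $17.53
Union dues: $3948.05 × 0.028 = $110.55
Life insurance premium: $394.58
Total deductions = $241.39 + $161.87 + $105.28 + $389.93 + $209.50 + $9.08 + $17.53 + $110.55 + $394.58 = $1639.71
Net pay = $3948.05 − $1639.71 = $2308.34

$2308.34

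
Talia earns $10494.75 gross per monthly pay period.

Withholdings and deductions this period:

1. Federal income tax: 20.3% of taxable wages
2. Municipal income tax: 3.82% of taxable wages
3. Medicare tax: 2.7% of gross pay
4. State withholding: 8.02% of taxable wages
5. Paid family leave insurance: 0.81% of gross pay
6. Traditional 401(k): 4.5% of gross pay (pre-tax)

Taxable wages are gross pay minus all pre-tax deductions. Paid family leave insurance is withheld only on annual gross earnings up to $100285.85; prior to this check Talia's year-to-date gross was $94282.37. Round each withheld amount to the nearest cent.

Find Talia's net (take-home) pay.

$6469.27

Traditional 401(k): $10494.75 × 0.045 = $472.26
Taxable wages = $10494.75 − $472.26 = $10022.49
Municipal income tax: $10022.49 × 0.0382 = $382.86
Federal income tax: $10022.49 × 0.203 = $2034.57
State withholding: $10022.49 × 0.0802 = $803.80
Paid family leave insurance: only $100285.85 − $94282.37 = $6003.48 of this check is subject → $6003.48 × 0.0081 = $48.63
Medicare tax: $10494.75 × 0.027 = $283.36
Total deductions = $472.26 + $382.86 + $2034.57 + $803.80 + $48.63 + $283.36 = $4025.48
Net pay = $10494.75 − $4025.48 = $6469.27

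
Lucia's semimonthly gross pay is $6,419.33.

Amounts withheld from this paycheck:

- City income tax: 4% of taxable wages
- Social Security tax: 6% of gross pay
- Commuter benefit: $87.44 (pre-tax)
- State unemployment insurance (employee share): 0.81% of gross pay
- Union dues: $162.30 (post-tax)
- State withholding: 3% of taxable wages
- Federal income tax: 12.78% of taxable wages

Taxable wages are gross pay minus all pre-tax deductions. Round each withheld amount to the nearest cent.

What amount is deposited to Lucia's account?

$4,479.97

Commuter benefit: $87.44
Taxable wages = $6,419.33 − $87.44 = $6,331.89
State withholding: $6,331.89 × 0.03 = $189.96
Federal income tax: $6,331.89 × 0.1278 = $809.22
City income tax: $6,331.89 × 0.04 = $253.28
Social Security tax: $6,419.33 × 0.06 = $385.16
State unemployment insurance (employee share): $6,419.33 × 0.0081 = $52.00
Union dues: $162.30
Total deductions = $87.44 + $189.96 + $809.22 + $253.28 + $385.16 + $52.00 + $162.30 = $1,939.36
Net pay = $6,419.33 − $1,939.36 = $4,479.97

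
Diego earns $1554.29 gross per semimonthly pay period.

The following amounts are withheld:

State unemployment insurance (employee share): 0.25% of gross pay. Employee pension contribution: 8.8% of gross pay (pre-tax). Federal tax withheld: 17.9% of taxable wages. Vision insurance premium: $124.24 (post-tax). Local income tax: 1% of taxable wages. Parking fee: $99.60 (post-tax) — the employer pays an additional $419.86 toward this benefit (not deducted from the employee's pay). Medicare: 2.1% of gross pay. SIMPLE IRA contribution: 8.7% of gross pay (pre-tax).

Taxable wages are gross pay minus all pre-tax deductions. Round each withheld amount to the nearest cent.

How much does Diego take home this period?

Employee pension contribution: $1554.29 × 0.088 = $136.78
SIMPLE IRA contribution: $1554.29 × 0.087 = $135.22
Pre-tax total = $136.78 + $135.22 = $272.00
Taxable wages = $1554.29 − $272.00 = $1282.29
Local income tax: $1282.29 × 0.01 = $12.82
Federal tax withheld: $1282.29 × 0.179 = $229.53
Medicare: $1554.29 × 0.021 = $32.64
State unemployment insurance (employee share): $1554.29 × 0.0025 = $3.89
Parking fee: $99.60
Vision insurance premium: $124.24
(Employer's $419.86 toward parking fee is not withheld from the employee.)
Total deductions = $136.78 + $135.22 + $12.82 + $229.53 + $32.64 + $3.89 + $99.60 + $124.24 = $774.72
Net pay = $1554.29 − $774.72 = $779.57

$779.57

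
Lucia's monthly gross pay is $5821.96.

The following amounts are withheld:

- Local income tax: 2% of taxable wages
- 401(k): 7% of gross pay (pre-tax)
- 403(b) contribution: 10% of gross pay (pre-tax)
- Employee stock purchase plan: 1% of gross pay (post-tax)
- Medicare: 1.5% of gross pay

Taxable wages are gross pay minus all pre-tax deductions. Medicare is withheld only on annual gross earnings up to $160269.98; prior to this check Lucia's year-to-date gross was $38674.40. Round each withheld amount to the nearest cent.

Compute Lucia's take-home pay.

$4590.03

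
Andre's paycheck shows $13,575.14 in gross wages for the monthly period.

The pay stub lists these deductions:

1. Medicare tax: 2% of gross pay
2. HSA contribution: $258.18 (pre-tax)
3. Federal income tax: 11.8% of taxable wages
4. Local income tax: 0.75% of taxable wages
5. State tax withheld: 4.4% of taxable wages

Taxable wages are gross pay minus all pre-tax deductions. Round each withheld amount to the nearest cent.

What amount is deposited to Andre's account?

HSA contribution: $258.18
Taxable wages = $13,575.14 − $258.18 = $13,316.96
Local income tax: $13,316.96 × 0.0075 = $99.88
Federal income tax: $13,316.96 × 0.118 = $1,571.40
State tax withheld: $13,316.96 × 0.044 = $585.95
Medicare tax: $13,575.14 × 0.02 = $271.50
Total deductions = $258.18 + $99.88 + $1,571.40 + $585.95 + $271.50 = $2,786.91
Net pay = $13,575.14 − $2,786.91 = $10,788.23

$10,788.23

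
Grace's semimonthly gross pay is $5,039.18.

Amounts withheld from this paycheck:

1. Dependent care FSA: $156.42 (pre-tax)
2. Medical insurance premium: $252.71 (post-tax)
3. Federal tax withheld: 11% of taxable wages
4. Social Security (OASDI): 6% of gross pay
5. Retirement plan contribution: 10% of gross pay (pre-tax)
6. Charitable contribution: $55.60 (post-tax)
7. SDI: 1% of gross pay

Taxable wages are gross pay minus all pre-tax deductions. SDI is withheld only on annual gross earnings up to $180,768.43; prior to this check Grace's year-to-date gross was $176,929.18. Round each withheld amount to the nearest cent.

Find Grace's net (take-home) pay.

$3,248.12

Dependent care FSA: $156.42
Retirement plan contribution: $5,039.18 × 0.1 = $503.92
Pre-tax total = $156.42 + $503.92 = $660.34
Taxable wages = $5,039.18 − $660.34 = $4,378.84
Federal tax withheld: $4,378.84 × 0.11 = $481.67
SDI: only $180,768.43 − $176,929.18 = $3,839.25 of this check is subject → $3,839.25 × 0.01 = $38.39
Social Security (OASDI): $5,039.18 × 0.06 = $302.35
Medical insurance premium: $252.71
Charitable contribution: $55.60
Total deductions = $156.42 + $503.92 + $481.67 + $38.39 + $302.35 + $252.71 + $55.60 = $1,791.06
Net pay = $5,039.18 − $1,791.06 = $3,248.12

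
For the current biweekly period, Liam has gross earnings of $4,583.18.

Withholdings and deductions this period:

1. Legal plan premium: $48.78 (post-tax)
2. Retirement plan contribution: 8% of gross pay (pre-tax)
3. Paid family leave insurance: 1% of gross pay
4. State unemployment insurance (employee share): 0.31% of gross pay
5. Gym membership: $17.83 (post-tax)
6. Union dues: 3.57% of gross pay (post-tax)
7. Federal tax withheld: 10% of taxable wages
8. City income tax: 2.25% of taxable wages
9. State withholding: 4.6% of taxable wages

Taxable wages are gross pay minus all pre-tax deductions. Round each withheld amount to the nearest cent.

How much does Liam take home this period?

Retirement plan contribution: $4,583.18 × 0.08 = $366.65
Taxable wages = $4,583.18 − $366.65 = $4,216.53
City income tax: $4,216.53 × 0.0225 = $94.87
Federal tax withheld: $4,216.53 × 0.1 = $421.65
State withholding: $4,216.53 × 0.046 = $193.96
State unemployment insurance (employee share): $4,583.18 × 0.0031 = $14.21
Paid family leave insurance: $4,583.18 × 0.01 = $45.83
Gym membership: $17.83
Union dues: $4,583.18 × 0.0357 = $163.62
Legal plan premium: $48.78
Total deductions = $366.65 + $94.87 + $421.65 + $193.96 + $14.21 + $45.83 + $17.83 + $163.62 + $48.78 = $1,367.40
Net pay = $4,583.18 − $1,367.40 = $3,215.78

$3,215.78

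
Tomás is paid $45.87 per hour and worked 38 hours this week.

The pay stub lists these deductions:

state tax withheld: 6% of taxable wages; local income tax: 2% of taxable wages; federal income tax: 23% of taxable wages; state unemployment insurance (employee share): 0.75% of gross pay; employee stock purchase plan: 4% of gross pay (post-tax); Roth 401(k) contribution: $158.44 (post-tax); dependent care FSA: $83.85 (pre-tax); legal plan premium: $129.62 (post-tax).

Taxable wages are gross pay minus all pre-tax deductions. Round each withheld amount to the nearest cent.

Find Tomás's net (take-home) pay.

$774.01

Gross pay: 38 × $45.87 = $1,743.06
Dependent care FSA: $83.85
Taxable wages = $1,743.06 − $83.85 = $1,659.21
Local income tax: $1,659.21 × 0.02 = $33.18
State tax withheld: $1,659.21 × 0.06 = $99.55
Federal income tax: $1,659.21 × 0.23 = $381.62
State unemployment insurance (employee share): $1,743.06 × 0.0075 = $13.07
Employee stock purchase plan: $1,743.06 × 0.04 = $69.72
Roth 401(k) contribution: $158.44
Legal plan premium: $129.62
Total deductions = $83.85 + $33.18 + $99.55 + $381.62 + $13.07 + $69.72 + $158.44 + $129.62 = $969.05
Net pay = $1,743.06 − $969.05 = $774.01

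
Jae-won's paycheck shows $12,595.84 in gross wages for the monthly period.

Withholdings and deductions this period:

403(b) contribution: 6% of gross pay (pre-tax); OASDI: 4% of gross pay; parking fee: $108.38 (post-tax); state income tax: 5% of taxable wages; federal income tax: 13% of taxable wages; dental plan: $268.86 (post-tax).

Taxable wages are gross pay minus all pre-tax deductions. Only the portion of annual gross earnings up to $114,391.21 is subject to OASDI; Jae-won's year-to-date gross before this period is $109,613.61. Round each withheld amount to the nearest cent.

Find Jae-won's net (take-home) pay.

403(b) contribution: $12,595.84 × 0.06 = $755.75
Taxable wages = $12,595.84 − $755.75 = $11,840.09
Federal income tax: $11,840.09 × 0.13 = $1,539.21
State income tax: $11,840.09 × 0.05 = $592.00
OASDI: only $114,391.21 − $109,613.61 = $4,777.60 of this check is subject → $4,777.60 × 0.04 = $191.10
Dental plan: $268.86
Parking fee: $108.38
Total deductions = $755.75 + $1,539.21 + $592.00 + $191.10 + $268.86 + $108.38 = $3,455.30
Net pay = $12,595.84 − $3,455.30 = $9,140.54

$9,140.54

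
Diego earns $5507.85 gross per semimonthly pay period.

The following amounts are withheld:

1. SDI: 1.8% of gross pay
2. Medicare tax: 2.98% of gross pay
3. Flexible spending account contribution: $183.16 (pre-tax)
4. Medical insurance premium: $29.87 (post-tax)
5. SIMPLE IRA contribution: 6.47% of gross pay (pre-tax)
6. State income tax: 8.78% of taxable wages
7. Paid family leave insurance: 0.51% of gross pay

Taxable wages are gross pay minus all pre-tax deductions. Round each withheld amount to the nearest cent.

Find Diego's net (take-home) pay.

Flexible spending account contribution: $183.16
SIMPLE IRA contribution: $5507.85 × 0.0647 = $356.36
Pre-tax total = $183.16 + $356.36 = $539.52
Taxable wages = $5507.85 − $539.52 = $4968.33
State income tax: $4968.33 × 0.0878 = $436.22
SDI: $5507.85 × 0.018 = $99.14
Paid family leave insurance: $5507.85 × 0.0051 = $28.09
Medicare tax: $5507.85 × 0.0298 = $164.13
Medical insurance premium: $29.87
Total deductions = $183.16 + $356.36 + $436.22 + $99.14 + $28.09 + $164.13 + $29.87 = $1296.97
Net pay = $5507.85 − $1296.97 = $4210.88

$4210.88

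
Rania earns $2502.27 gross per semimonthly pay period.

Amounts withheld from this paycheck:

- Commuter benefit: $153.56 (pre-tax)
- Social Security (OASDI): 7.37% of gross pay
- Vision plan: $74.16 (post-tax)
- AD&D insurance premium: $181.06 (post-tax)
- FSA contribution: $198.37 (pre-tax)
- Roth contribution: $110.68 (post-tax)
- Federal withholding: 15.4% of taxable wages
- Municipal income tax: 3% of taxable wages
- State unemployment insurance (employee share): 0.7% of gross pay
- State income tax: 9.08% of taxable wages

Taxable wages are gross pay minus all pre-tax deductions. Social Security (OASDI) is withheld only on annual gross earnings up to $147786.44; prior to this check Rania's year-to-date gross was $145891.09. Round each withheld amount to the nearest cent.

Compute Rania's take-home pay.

$1036.32

Commuter benefit: $153.56
FSA contribution: $198.37
Pre-tax total = $153.56 + $198.37 = $351.93
Taxable wages = $2502.27 − $351.93 = $2150.34
State income tax: $2150.34 × 0.0908 = $195.25
Federal withholding: $2150.34 × 0.154 = $331.15
Municipal income tax: $2150.34 × 0.03 = $64.51
Social Security (OASDI): only $147786.44 − $145891.09 = $1895.35 of this check is subject → $1895.35 × 0.0737 = $139.69
State unemployment insurance (employee share): $2502.27 × 0.007 = $17.52
Roth contribution: $110.68
Vision plan: $74.16
AD&D insurance premium: $181.06
Total deductions = $153.56 + $198.37 + $195.25 + $331.15 + $64.51 + $139.69 + $17.52 + $110.68 + $74.16 + $181.06 = $1465.95
Net pay = $2502.27 − $1465.95 = $1036.32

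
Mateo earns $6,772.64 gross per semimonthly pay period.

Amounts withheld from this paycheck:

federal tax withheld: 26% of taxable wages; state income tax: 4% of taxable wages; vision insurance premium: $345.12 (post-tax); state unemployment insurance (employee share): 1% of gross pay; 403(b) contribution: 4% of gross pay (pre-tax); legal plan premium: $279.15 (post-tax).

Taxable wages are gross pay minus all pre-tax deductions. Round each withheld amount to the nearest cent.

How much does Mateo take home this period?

403(b) contribution: $6,772.64 × 0.04 = $270.91
Taxable wages = $6,772.64 − $270.91 = $6,501.73
Federal tax withheld: $6,501.73 × 0.26 = $1,690.45
State income tax: $6,501.73 × 0.04 = $260.07
State unemployment insurance (employee share): $6,772.64 × 0.01 = $67.73
Legal plan premium: $279.15
Vision insurance premium: $345.12
Total deductions = $270.91 + $1,690.45 + $260.07 + $67.73 + $279.15 + $345.12 = $2,913.43
Net pay = $6,772.64 − $2,913.43 = $3,859.21

$3,859.21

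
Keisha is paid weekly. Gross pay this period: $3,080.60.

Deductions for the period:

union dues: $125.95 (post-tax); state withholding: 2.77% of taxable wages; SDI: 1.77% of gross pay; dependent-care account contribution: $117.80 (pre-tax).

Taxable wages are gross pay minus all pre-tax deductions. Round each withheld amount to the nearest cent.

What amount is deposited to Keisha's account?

Dependent-care account contribution: $117.80
Taxable wages = $3,080.60 − $117.80 = $2,962.80
State withholding: $2,962.80 × 0.0277 = $82.07
SDI: $3,080.60 × 0.0177 = $54.53
Union dues: $125.95
Total deductions = $117.80 + $82.07 + $54.53 + $125.95 = $380.35
Net pay = $3,080.60 − $380.35 = $2,700.25

$2,700.25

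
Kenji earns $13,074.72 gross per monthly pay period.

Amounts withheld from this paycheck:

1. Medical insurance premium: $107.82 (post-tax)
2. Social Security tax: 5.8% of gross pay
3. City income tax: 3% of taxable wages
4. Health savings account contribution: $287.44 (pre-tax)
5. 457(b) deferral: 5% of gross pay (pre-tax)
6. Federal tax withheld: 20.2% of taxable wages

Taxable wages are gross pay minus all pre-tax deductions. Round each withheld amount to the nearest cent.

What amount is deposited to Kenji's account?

Health savings account contribution: $287.44
457(b) deferral: $13,074.72 × 0.05 = $653.74
Pre-tax total = $287.44 + $653.74 = $941.18
Taxable wages = $13,074.72 − $941.18 = $12,133.54
Federal tax withheld: $12,133.54 × 0.202 = $2,450.98
City income tax: $12,133.54 × 0.03 = $364.01
Social Security tax: $13,074.72 × 0.058 = $758.33
Medical insurance premium: $107.82
Total deductions = $287.44 + $653.74 + $2,450.98 + $364.01 + $758.33 + $107.82 = $4,622.32
Net pay = $13,074.72 − $4,622.32 = $8,452.40

$8,452.40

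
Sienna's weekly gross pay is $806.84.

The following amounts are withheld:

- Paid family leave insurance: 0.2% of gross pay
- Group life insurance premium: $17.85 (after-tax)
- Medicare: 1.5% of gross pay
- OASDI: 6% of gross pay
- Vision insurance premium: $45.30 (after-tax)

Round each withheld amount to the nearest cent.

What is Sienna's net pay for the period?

$681.57

OASDI: $806.84 × 0.06 = $48.41
Paid family leave insurance: $806.84 × 0.002 = $1.61
Medicare: $806.84 × 0.015 = $12.10
Vision insurance premium: $45.30
Group life insurance premium: $17.85
Total deductions = $48.41 + $1.61 + $12.10 + $45.30 + $17.85 = $125.27
Net pay = $806.84 − $125.27 = $681.57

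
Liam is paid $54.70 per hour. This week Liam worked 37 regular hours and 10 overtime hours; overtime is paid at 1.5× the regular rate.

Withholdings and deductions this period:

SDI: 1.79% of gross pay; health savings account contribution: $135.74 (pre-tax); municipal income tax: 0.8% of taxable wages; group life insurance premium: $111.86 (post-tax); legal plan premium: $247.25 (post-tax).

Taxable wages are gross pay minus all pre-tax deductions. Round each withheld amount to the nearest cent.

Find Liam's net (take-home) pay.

Regular pay: 37 × $54.70 = $2,023.90
Overtime pay: 10 × $54.70 × 1.5 = $820.50
Gross pay = $2,023.90 + $820.50 = $2,844.40
Health savings account contribution: $135.74
Taxable wages = $2,844.40 − $135.74 = $2,708.66
Municipal income tax: $2,708.66 × 0.008 = $21.67
SDI: $2,844.40 × 0.0179 = $50.91
Legal plan premium: $247.25
Group life insurance premium: $111.86
Total deductions = $135.74 + $21.67 + $50.91 + $247.25 + $111.86 = $567.43
Net pay = $2,844.40 − $567.43 = $2,276.97

$2,276.97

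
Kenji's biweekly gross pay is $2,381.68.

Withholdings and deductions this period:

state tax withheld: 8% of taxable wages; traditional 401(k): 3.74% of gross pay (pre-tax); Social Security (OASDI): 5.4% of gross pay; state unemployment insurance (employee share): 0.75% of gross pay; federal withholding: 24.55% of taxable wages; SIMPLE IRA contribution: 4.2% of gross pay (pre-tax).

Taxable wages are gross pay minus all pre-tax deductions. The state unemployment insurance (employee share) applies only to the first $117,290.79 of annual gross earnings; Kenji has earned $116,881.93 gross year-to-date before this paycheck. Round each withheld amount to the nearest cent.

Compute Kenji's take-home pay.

$1,347.21

SIMPLE IRA contribution: $2,381.68 × 0.042 = $100.03
Traditional 401(k): $2,381.68 × 0.0374 = $89.07
Pre-tax total = $100.03 + $89.07 = $189.10
Taxable wages = $2,381.68 − $189.10 = $2,192.58
State tax withheld: $2,192.58 × 0.08 = $175.41
Federal withholding: $2,192.58 × 0.2455 = $538.28
Social Security (OASDI): $2,381.68 × 0.054 = $128.61
State unemployment insurance (employee share): only $117,290.79 − $116,881.93 = $408.86 of this check is subject → $408.86 × 0.0075 = $3.07
Total deductions = $100.03 + $89.07 + $175.41 + $538.28 + $128.61 + $3.07 = $1,034.47
Net pay = $2,381.68 − $1,034.47 = $1,347.21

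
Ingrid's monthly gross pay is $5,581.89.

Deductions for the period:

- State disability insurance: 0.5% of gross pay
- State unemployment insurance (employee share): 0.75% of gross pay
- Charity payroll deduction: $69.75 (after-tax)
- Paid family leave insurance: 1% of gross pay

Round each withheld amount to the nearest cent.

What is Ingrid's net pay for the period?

$5,386.55

State disability insurance: $5,581.89 × 0.005 = $27.91
Paid family leave insurance: $5,581.89 × 0.01 = $55.82
State unemployment insurance (employee share): $5,581.89 × 0.0075 = $41.86
Charity payroll deduction: $69.75
Total deductions = $27.91 + $55.82 + $41.86 + $69.75 = $195.34
Net pay = $5,581.89 − $195.34 = $5,386.55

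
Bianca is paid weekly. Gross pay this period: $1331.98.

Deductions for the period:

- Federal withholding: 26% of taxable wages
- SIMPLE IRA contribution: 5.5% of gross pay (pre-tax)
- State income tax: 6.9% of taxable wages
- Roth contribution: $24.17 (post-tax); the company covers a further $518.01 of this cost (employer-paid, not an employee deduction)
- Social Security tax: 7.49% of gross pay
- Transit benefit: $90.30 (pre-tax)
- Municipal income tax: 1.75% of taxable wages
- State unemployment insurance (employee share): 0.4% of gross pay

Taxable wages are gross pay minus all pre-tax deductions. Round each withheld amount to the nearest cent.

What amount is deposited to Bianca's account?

$634.29

SIMPLE IRA contribution: $1331.98 × 0.055 = $73.26
Transit benefit: $90.30
Pre-tax total = $73.26 + $90.30 = $163.56
Taxable wages = $1331.98 − $163.56 = $1168.42
State income tax: $1168.42 × 0.069 = $80.62
Federal withholding: $1168.42 × 0.26 = $303.79
Municipal income tax: $1168.42 × 0.0175 = $20.45
Social Security tax: $1331.98 × 0.0749 = $99.77
State unemployment insurance (employee share): $1331.98 × 0.004 = $5.33
Roth contribution: $24.17
(Employer's $518.01 toward Roth contribution is not withheld from the employee.)
Total deductions = $73.26 + $90.30 + $80.62 + $303.79 + $20.45 + $99.77 + $5.33 + $24.17 = $697.69
Net pay = $1331.98 − $697.69 = $634.29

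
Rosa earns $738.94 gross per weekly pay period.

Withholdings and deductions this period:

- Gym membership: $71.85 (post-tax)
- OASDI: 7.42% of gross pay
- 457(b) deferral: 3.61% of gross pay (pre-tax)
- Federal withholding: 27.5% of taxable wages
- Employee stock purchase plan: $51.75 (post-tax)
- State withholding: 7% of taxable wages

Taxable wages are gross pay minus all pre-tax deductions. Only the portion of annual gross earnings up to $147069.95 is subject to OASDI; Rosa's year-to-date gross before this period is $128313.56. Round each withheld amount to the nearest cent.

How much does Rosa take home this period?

$288.10

457(b) deferral: $738.94 × 0.0361 = $26.68
Taxable wages = $738.94 − $26.68 = $712.26
Federal withholding: $712.26 × 0.275 = $195.87
State withholding: $712.26 × 0.07 = $49.86
OASDI: cap not yet reached, full $738.94 is subject → $738.94 × 0.0742 = $54.83
Gym membership: $71.85
Employee stock purchase plan: $51.75
Total deductions = $26.68 + $195.87 + $49.86 + $54.83 + $71.85 + $51.75 = $450.84
Net pay = $738.94 − $450.84 = $288.10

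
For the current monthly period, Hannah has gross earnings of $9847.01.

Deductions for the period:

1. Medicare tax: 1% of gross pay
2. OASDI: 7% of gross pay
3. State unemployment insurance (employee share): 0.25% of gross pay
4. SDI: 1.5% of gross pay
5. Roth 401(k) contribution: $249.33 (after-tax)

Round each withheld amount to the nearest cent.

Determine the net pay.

State unemployment insurance (employee share): $9847.01 × 0.0025 = $24.62
Medicare tax: $9847.01 × 0.01 = $98.47
OASDI: $9847.01 × 0.07 = $689.29
SDI: $9847.01 × 0.015 = $147.71
Roth 401(k) contribution: $249.33
Total deductions = $24.62 + $98.47 + $689.29 + $147.71 + $249.33 = $1209.42
Net pay = $9847.01 − $1209.42 = $8637.59

$8637.59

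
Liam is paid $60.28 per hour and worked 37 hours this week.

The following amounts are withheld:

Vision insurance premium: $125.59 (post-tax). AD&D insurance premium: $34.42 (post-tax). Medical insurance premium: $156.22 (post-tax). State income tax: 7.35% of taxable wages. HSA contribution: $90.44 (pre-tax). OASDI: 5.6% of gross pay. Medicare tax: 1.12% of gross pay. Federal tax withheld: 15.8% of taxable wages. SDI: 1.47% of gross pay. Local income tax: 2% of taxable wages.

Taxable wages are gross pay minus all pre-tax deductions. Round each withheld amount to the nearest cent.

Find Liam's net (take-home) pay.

$1,102.83

Gross pay: 37 × $60.28 = $2,230.36
HSA contribution: $90.44
Taxable wages = $2,230.36 − $90.44 = $2,139.92
Federal tax withheld: $2,139.92 × 0.158 = $338.11
State income tax: $2,139.92 × 0.0735 = $157.28
Local income tax: $2,139.92 × 0.02 = $42.80
Medicare tax: $2,230.36 × 0.0112 = $24.98
SDI: $2,230.36 × 0.0147 = $32.79
OASDI: $2,230.36 × 0.056 = $124.90
Medical insurance premium: $156.22
Vision insurance premium: $125.59
AD&D insurance premium: $34.42
Total deductions = $90.44 + $338.11 + $157.28 + $42.80 + $24.98 + $32.79 + $124.90 + $156.22 + $125.59 + $34.42 = $1,127.53
Net pay = $2,230.36 − $1,127.53 = $1,102.83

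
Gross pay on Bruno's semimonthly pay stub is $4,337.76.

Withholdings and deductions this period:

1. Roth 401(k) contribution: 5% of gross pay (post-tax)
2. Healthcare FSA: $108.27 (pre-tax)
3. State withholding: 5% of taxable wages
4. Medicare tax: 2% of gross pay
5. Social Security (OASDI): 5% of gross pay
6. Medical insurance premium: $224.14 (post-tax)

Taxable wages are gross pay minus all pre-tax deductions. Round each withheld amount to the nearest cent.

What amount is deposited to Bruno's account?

$3,273.34

Healthcare FSA: $108.27
Taxable wages = $4,337.76 − $108.27 = $4,229.49
State withholding: $4,229.49 × 0.05 = $211.47
Medicare tax: $4,337.76 × 0.02 = $86.76
Social Security (OASDI): $4,337.76 × 0.05 = $216.89
Roth 401(k) contribution: $4,337.76 × 0.05 = $216.89
Medical insurance premium: $224.14
Total deductions = $108.27 + $211.47 + $86.76 + $216.89 + $216.89 + $224.14 = $1,064.42
Net pay = $4,337.76 − $1,064.42 = $3,273.34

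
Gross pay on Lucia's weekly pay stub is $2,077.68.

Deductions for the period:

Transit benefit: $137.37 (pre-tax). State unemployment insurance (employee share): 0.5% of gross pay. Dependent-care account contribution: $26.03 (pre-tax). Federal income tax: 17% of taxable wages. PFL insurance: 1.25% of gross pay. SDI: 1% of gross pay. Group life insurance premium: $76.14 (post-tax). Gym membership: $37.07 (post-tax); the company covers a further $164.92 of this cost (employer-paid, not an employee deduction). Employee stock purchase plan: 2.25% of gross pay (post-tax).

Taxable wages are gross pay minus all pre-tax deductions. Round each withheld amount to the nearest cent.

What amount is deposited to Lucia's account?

Dependent-care account contribution: $26.03
Transit benefit: $137.37
Pre-tax total = $26.03 + $137.37 = $163.40
Taxable wages = $2,077.68 − $163.40 = $1,914.28
Federal income tax: $1,914.28 × 0.17 = $325.43
State unemployment insurance (employee share): $2,077.68 × 0.005 = $10.39
SDI: $2,077.68 × 0.01 = $20.78
PFL insurance: $2,077.68 × 0.0125 = $25.97
Group life insurance premium: $76.14
Gym membership: $37.07
Employee stock purchase plan: $2,077.68 × 0.0225 = $46.75
(Employer's $164.92 toward gym membership is not withheld from the employee.)
Total deductions = $26.03 + $137.37 + $325.43 + $10.39 + $20.78 + $25.97 + $76.14 + $37.07 + $46.75 = $705.93
Net pay = $2,077.68 − $705.93 = $1,371.75

$1,371.75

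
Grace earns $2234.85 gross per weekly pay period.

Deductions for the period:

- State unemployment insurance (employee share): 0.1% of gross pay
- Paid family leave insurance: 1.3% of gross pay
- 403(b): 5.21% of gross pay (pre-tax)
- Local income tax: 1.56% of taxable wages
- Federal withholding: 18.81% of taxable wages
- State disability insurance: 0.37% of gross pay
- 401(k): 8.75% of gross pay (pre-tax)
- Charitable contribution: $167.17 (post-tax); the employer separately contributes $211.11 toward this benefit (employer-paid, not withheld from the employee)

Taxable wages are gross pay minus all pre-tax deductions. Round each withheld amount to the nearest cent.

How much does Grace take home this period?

$1324.45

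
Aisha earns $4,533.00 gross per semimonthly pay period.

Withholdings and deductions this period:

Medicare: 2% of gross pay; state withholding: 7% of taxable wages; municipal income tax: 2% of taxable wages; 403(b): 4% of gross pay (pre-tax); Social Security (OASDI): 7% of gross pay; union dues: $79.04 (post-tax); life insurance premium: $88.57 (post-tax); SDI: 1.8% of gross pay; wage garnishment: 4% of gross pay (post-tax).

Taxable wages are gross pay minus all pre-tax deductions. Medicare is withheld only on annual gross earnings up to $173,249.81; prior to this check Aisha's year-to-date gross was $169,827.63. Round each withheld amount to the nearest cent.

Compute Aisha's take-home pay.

$3,143.76

403(b): $4,533.00 × 0.04 = $181.32
Taxable wages = $4,533.00 − $181.32 = $4,351.68
State withholding: $4,351.68 × 0.07 = $304.62
Municipal income tax: $4,351.68 × 0.02 = $87.03
Social Security (OASDI): $4,533.00 × 0.07 = $317.31
SDI: $4,533.00 × 0.018 = $81.59
Medicare: only $173,249.81 − $169,827.63 = $3,422.18 of this check is subject → $3,422.18 × 0.02 = $68.44
Union dues: $79.04
Wage garnishment: $4,533.00 × 0.04 = $181.32
Life insurance premium: $88.57
Total deductions = $181.32 + $304.62 + $87.03 + $317.31 + $81.59 + $68.44 + $79.04 + $181.32 + $88.57 = $1,389.24
Net pay = $4,533.00 − $1,389.24 = $3,143.76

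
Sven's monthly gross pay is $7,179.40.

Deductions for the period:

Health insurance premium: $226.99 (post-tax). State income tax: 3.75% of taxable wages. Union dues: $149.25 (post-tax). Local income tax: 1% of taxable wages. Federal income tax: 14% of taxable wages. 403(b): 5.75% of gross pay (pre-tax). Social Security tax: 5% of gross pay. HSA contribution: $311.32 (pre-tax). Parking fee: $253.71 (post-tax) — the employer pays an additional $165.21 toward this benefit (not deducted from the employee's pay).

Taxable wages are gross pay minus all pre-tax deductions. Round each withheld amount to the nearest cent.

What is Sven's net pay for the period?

$4,255.98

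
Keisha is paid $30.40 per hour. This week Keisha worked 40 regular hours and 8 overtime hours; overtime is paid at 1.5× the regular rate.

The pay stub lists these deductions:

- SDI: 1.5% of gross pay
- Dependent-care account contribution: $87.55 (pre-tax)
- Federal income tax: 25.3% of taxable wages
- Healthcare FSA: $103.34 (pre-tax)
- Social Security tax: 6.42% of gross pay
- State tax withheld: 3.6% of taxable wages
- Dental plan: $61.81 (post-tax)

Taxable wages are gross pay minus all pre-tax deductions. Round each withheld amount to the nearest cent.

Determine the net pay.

$801.21

Regular pay: 40 × $30.40 = $1,216.00
Overtime pay: 8 × $30.40 × 1.5 = $364.80
Gross pay = $1,216.00 + $364.80 = $1,580.80
Dependent-care account contribution: $87.55
Healthcare FSA: $103.34
Pre-tax total = $87.55 + $103.34 = $190.89
Taxable wages = $1,580.80 − $190.89 = $1,389.91
Federal income tax: $1,389.91 × 0.253 = $351.65
State tax withheld: $1,389.91 × 0.036 = $50.04
Social Security tax: $1,580.80 × 0.0642 = $101.49
SDI: $1,580.80 × 0.015 = $23.71
Dental plan: $61.81
Total deductions = $87.55 + $103.34 + $351.65 + $50.04 + $101.49 + $23.71 + $61.81 = $779.59
Net pay = $1,580.80 − $779.59 = $801.21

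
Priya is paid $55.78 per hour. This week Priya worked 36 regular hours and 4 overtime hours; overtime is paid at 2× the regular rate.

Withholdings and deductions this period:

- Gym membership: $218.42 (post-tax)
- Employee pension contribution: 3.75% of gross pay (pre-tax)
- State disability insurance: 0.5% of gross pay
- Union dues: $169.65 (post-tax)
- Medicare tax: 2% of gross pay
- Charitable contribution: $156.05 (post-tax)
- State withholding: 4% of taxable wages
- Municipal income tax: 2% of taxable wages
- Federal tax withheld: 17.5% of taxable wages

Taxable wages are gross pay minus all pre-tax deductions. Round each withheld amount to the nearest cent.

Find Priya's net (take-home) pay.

$1201.66

Regular pay: 36 × $55.78 = $2008.08
Overtime pay: 4 × $55.78 × 2 = $446.24
Gross pay = $2008.08 + $446.24 = $2454.32
Employee pension contribution: $2454.32 × 0.0375 = $92.04
Taxable wages = $2454.32 − $92.04 = $2362.28
Federal tax withheld: $2362.28 × 0.175 = $413.40
Municipal income tax: $2362.28 × 0.02 = $47.25
State withholding: $2362.28 × 0.04 = $94.49
State disability insurance: $2454.32 × 0.005 = $12.27
Medicare tax: $2454.32 × 0.02 = $49.09
Charitable contribution: $156.05
Union dues: $169.65
Gym membership: $218.42
Total deductions = $92.04 + $413.40 + $47.25 + $94.49 + $12.27 + $49.09 + $156.05 + $169.65 + $218.42 = $1252.66
Net pay = $2454.32 − $1252.66 = $1201.66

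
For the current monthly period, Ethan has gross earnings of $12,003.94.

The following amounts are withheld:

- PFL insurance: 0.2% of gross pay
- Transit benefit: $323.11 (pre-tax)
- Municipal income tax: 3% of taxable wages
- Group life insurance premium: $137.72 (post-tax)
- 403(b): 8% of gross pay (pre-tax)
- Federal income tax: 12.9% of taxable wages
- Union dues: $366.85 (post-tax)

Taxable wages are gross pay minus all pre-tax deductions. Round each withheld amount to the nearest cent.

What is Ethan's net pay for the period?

$8,487.36

Transit benefit: $323.11
403(b): $12,003.94 × 0.08 = $960.32
Pre-tax total = $323.11 + $960.32 = $1,283.43
Taxable wages = $12,003.94 − $1,283.43 = $10,720.51
Federal income tax: $10,720.51 × 0.129 = $1,382.95
Municipal income tax: $10,720.51 × 0.03 = $321.62
PFL insurance: $12,003.94 × 0.002 = $24.01
Union dues: $366.85
Group life insurance premium: $137.72
Total deductions = $323.11 + $960.32 + $1,382.95 + $321.62 + $24.01 + $366.85 + $137.72 = $3,516.58
Net pay = $12,003.94 − $3,516.58 = $8,487.36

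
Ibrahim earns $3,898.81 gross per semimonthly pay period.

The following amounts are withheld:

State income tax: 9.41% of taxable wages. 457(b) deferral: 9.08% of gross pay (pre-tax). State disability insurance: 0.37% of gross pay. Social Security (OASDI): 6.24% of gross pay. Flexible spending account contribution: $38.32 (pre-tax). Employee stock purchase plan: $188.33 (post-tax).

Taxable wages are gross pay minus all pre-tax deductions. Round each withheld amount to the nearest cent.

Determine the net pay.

Flexible spending account contribution: $38.32
457(b) deferral: $3,898.81 × 0.0908 = $354.01
Pre-tax total = $38.32 + $354.01 = $392.33
Taxable wages = $3,898.81 − $392.33 = $3,506.48
State income tax: $3,506.48 × 0.0941 = $329.96
Social Security (OASDI): $3,898.81 × 0.0624 = $243.29
State disability insurance: $3,898.81 × 0.0037 = $14.43
Employee stock purchase plan: $188.33
Total deductions = $38.32 + $354.01 + $329.96 + $243.29 + $14.43 + $188.33 = $1,168.34
Net pay = $3,898.81 − $1,168.34 = $2,730.47

$2,730.47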